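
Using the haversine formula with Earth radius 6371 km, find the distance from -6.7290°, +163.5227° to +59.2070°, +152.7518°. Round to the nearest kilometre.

7394 km

Δλ = 152.7518 − 163.5227 = -10.7709°.
Δφ = 59.2070 − -6.7290 = 65.9360°.
a = sin²(Δφ/2) + cos φ₁ · cos φ₂ · sin²(Δλ/2) = 0.300600.
c = 2·atan2(√a, √(1−a)) = 1.16059 rad → d = 6371·c ≈ 7394.11 km.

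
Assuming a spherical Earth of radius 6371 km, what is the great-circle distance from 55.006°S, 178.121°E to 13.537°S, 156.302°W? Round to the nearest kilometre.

Δλ = -156.302 − 178.121 = -334.423°; wrapped into (−180°, 180°]: 25.577°.
Δφ = -13.537 − -55.006 = 41.469°.
a = sin²(Δφ/2) + cos φ₁ · cos φ₂ · sin²(Δλ/2) = 0.152662.
c = 2·atan2(√a, √(1−a)) = 0.80283 rad → d = 6371·c ≈ 5114.80 km.

5115 km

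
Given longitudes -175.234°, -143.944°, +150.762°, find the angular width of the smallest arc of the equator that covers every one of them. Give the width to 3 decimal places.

Sort the longitudes: -175.234°, -143.944°, +150.762°.
Eastward gaps between consecutive values (wrapping around): 31.290°, 294.706°, 34.004°.
Largest gap = 294.706° ⇒ minimal covering band is its complement: 360° − 294.706° = 65.294°.
Band runs from +150.762° eastward to -143.944°, crossing the antimeridian.

65.294°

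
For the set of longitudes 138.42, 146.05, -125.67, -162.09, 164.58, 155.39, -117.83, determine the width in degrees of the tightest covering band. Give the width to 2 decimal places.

Sort the longitudes: -162.09°, -125.67°, -117.83°, +138.42°, +146.05°, +155.39°, +164.58°.
Eastward gaps between consecutive values (wrapping around): 36.42°, 7.84°, 256.25°, 7.63°, 9.34°, 9.19°, 33.33°.
Largest gap = 256.25° ⇒ minimal covering band is its complement: 360° − 256.25° = 103.75°.
Band runs from +138.42° eastward to -117.83°, crossing the antimeridian.

103.75°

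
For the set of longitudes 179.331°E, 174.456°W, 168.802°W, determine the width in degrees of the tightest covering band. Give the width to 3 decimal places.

11.867°

Sort the longitudes: -174.456°, -168.802°, +179.331°.
Eastward gaps between consecutive values (wrapping around): 5.654°, 348.133°, 6.213°.
Largest gap = 348.133° ⇒ minimal covering band is its complement: 360° − 348.133° = 11.867°.
Band runs from +179.331° eastward to -168.802°, crossing the antimeridian.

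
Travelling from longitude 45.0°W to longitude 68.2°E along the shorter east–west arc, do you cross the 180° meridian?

No

Signed shortest Δλ = ((68.2 − -45.0 + 180) mod 360) − 180 = 113.2°.
Going east by 113.2° from -45.0° reaches +68.2° without touching 180°.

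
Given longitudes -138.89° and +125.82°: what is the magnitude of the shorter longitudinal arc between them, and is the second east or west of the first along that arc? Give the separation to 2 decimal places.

95.29° west

Raw difference: 125.82 − -138.89 = 264.71°.
Normalise into (−180°, 180°]: 264.71° − 360° = -95.29°.
Negative ⇒ the second point lies to the west; separation 95.29°.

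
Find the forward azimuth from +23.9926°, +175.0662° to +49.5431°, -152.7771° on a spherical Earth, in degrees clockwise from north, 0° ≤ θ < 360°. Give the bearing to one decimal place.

Δλ = -152.7771 − 175.0662 = -327.8433°; wrapped into (−180°, 180°]: 32.1567°.
θ = atan2( sin Δλ · cos φ₂ , cos φ₁ · sin φ₂ − sin φ₁ · cos φ₂ · cos Δλ )
  = atan2(0.34536, 0.47178) = 36.205° → normalised to [0°, 360°): 36.205°.

36.2°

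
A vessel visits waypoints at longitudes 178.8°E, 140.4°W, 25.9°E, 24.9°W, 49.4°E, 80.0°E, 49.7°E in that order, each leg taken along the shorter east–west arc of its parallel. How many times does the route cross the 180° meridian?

1

Leg 1: +178.8° → -140.4°, shortest Δλ = 40.8° (east) — crosses 180°.
Leg 2: -140.4° → +25.9°, shortest Δλ = 166.3° (east) — does not cross 180°.
Leg 3: +25.9° → -24.9°, shortest Δλ = -50.8° (west) — does not cross 180°.
Leg 4: -24.9° → +49.4°, shortest Δλ = 74.3° (east) — does not cross 180°.
Leg 5: +49.4° → +80.0°, shortest Δλ = 30.6° (east) — does not cross 180°.
Leg 6: +80.0° → +49.7°, shortest Δλ = -30.3° (west) — does not cross 180°.
Total crossings: 1.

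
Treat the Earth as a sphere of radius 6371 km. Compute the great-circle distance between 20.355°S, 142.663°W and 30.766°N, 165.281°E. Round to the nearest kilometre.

7950 km

Δλ = 165.281 − -142.663 = 307.944°; wrapped into (−180°, 180°]: -52.056°.
Δφ = 30.766 − -20.355 = 51.121°.
a = sin²(Δφ/2) + cos φ₁ · cos φ₂ · sin²(Δλ/2) = 0.341284.
c = 2·atan2(√a, √(1−a)) = 1.24778 rad → d = 6371·c ≈ 7949.59 km.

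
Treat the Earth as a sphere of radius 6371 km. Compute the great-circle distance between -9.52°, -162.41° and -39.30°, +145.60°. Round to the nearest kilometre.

6107 km

Δλ = 145.60 − -162.41 = 308.01°; wrapped into (−180°, 180°]: -51.99°.
Δφ = -39.30 − -9.52 = -29.78°.
a = sin²(Δφ/2) + cos φ₁ · cos φ₂ · sin²(Δλ/2) = 0.212638.
c = 2·atan2(√a, √(1−a)) = 0.95853 rad → d = 6371·c ≈ 6106.80 km.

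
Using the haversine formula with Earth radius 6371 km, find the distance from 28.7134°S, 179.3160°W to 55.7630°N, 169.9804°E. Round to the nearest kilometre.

9448 km

Δλ = 169.9804 − -179.3160 = 349.2964°; wrapped into (−180°, 180°]: -10.7036°.
Δφ = 55.7630 − -28.7134 = 84.4764°.
a = sin²(Δφ/2) + cos φ₁ · cos φ₂ · sin²(Δλ/2) = 0.456165.
c = 2·atan2(√a, √(1−a)) = 1.48301 rad → d = 6371·c ≈ 9448.28 km.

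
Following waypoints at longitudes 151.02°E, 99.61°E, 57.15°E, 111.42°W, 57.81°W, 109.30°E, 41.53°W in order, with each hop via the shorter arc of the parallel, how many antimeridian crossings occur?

0

Leg 1: +151.02° → +99.61°, shortest Δλ = -51.41° (west) — does not cross 180°.
Leg 2: +99.61° → +57.15°, shortest Δλ = -42.46° (west) — does not cross 180°.
Leg 3: +57.15° → -111.42°, shortest Δλ = -168.57° (west) — does not cross 180°.
Leg 4: -111.42° → -57.81°, shortest Δλ = 53.61° (east) — does not cross 180°.
Leg 5: -57.81° → +109.30°, shortest Δλ = 167.11° (east) — does not cross 180°.
Leg 6: +109.30° → -41.53°, shortest Δλ = -150.83° (west) — does not cross 180°.
Total crossings: 0.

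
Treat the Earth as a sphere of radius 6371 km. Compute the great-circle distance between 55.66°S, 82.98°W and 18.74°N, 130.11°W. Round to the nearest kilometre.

Δλ = -130.11 − -82.98 = -47.13°.
Δφ = 18.74 − -55.66 = 74.40°.
a = sin²(Δφ/2) + cos φ₁ · cos φ₂ · sin²(Δλ/2) = 0.450922.
c = 2·atan2(√a, √(1−a)) = 1.47248 rad → d = 6371·c ≈ 9381.18 km.

9381 km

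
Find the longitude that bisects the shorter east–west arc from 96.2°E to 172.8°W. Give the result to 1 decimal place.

Signed shortest Δλ from +96.2° to -172.8° is +91.0°.
Midpoint longitude = +96.2° + (+91.0°)/2 = +96.2° + 45.5° = +141.7°.
(The naïve average (+96.2 + -172.8)/2 = -38.3° is on the wrong side of the globe.)

141.7°E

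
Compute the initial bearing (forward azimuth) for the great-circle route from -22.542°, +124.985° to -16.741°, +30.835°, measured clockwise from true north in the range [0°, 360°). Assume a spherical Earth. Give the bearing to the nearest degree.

Δλ = 30.835 − 124.985 = -94.150°.
θ = atan2( sin Δλ · cos φ₂ , cos φ₁ · sin φ₂ − sin φ₁ · cos φ₂ · cos Δλ )
  = atan2(-0.95511, -0.29261) = -107.033° → normalised to [0°, 360°): 252.967°.

253°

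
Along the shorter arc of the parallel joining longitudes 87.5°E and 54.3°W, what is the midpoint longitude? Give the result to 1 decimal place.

16.6°E

Signed shortest Δλ from +87.5° to -54.3° is -141.8°.
Midpoint longitude = +87.5° + (-141.8°)/2 = +87.5° − 70.9° = +16.6°.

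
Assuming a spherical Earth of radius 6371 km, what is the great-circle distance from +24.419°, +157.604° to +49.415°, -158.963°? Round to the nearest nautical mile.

Δλ = -158.963 − 157.604 = -316.567°; wrapped into (−180°, 180°]: 43.433°.
Δφ = 49.415 − 24.419 = 24.996°.
a = sin²(Δφ/2) + cos φ₁ · cos φ₂ · sin²(Δλ/2) = 0.127934.
c = 2·atan2(√a, √(1−a)) = 0.73156 rad → d = 6371·c ≈ 4660.79 km ≈ 2516.62 nmi.

2517 nmi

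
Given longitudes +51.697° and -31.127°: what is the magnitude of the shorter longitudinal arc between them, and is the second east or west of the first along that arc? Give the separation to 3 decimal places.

82.824° west

Raw difference: -31.127 − 51.697 = -82.824°.
Normalise into (−180°, 180°]: -82.824° stays -82.824°.
Negative ⇒ the second point lies to the west; separation 82.824°.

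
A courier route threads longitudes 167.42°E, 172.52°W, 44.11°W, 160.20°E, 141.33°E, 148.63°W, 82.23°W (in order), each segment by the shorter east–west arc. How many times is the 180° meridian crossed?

3

Leg 1: +167.42° → -172.52°, shortest Δλ = 20.06° (east) — crosses 180°.
Leg 2: -172.52° → -44.11°, shortest Δλ = 128.41° (east) — does not cross 180°.
Leg 3: -44.11° → +160.20°, shortest Δλ = -155.69° (west) — crosses 180°.
Leg 4: +160.20° → +141.33°, shortest Δλ = -18.87° (west) — does not cross 180°.
Leg 5: +141.33° → -148.63°, shortest Δλ = 70.04° (east) — crosses 180°.
Leg 6: -148.63° → -82.23°, shortest Δλ = 66.4° (east) — does not cross 180°.
Total crossings: 3.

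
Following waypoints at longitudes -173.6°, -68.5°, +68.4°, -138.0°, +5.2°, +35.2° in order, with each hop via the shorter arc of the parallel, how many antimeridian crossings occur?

1

Leg 1: -173.6° → -68.5°, shortest Δλ = 105.1° (east) — does not cross 180°.
Leg 2: -68.5° → +68.4°, shortest Δλ = 136.9° (east) — does not cross 180°.
Leg 3: +68.4° → -138.0°, shortest Δλ = 153.6° (east) — crosses 180°.
Leg 4: -138.0° → +5.2°, shortest Δλ = 143.2° (east) — does not cross 180°.
Leg 5: +5.2° → +35.2°, shortest Δλ = 30.0° (east) — does not cross 180°.
Total crossings: 1.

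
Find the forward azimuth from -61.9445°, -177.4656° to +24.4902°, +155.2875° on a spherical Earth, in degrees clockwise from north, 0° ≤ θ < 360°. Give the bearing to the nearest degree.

335°

Δλ = 155.2875 − -177.4656 = 332.7531°; wrapped into (−180°, 180°]: -27.2469°.
θ = atan2( sin Δλ · cos φ₂ , cos φ₁ · sin φ₂ − sin φ₁ · cos φ₂ · cos Δλ )
  = atan2(-0.41664, 0.90895) = -24.625° → normalised to [0°, 360°): 335.375°.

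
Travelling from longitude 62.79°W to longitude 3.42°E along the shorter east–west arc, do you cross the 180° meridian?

Signed shortest Δλ = ((3.42 − -62.79 + 180) mod 360) − 180 = 66.21°.
Going east by 66.21° from -62.79° reaches +3.42° without touching 180°.

No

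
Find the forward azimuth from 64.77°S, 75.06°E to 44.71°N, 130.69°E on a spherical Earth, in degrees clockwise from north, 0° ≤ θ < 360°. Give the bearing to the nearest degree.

42°

Δλ = 130.69 − 75.06 = 55.63°.
θ = atan2( sin Δλ · cos φ₂ , cos φ₁ · sin φ₂ − sin φ₁ · cos φ₂ · cos Δλ )
  = atan2(0.58660, 0.66281) = 41.510° → normalised to [0°, 360°): 41.510°.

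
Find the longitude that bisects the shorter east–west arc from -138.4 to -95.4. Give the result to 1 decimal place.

Signed shortest Δλ from -138.4° to -95.4° is +43.0°.
Midpoint longitude = -138.4° + (+43.0°)/2 = -138.4° + 21.5° = -116.9°.

-116.9°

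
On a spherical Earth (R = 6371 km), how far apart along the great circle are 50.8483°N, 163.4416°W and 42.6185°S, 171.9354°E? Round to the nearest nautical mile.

Δλ = 171.9354 − -163.4416 = 335.3770°; wrapped into (−180°, 180°]: -24.6230°.
Δφ = -42.6185 − 50.8483 = -93.4668°.
a = sin²(Δφ/2) + cos φ₁ · cos φ₂ · sin²(Δλ/2) = 0.551359.
c = 2·atan2(√a, √(1−a)) = 1.67370 rad → d = 6371·c ≈ 10663.12 km ≈ 5757.62 nmi.

5758 nmi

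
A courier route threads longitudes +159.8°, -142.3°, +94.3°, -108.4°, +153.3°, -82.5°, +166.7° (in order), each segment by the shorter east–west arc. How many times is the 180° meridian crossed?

6

Leg 1: +159.8° → -142.3°, shortest Δλ = 57.9° (east) — crosses 180°.
Leg 2: -142.3° → +94.3°, shortest Δλ = -123.4° (west) — crosses 180°.
Leg 3: +94.3° → -108.4°, shortest Δλ = 157.3° (east) — crosses 180°.
Leg 4: -108.4° → +153.3°, shortest Δλ = -98.3° (west) — crosses 180°.
Leg 5: +153.3° → -82.5°, shortest Δλ = 124.2° (east) — crosses 180°.
Leg 6: -82.5° → +166.7°, shortest Δλ = -110.8° (west) — crosses 180°.
Total crossings: 6.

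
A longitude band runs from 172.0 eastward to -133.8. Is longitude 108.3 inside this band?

No

Band width going east from +172.0° to -133.8°: ((-133.8 − 172.0) mod 360) = 54.2°.
Offset of +108.3° east of the west edge: ((108.3 − 172.0) mod 360) = 296.3°.
296.3° > 54.2° ⇒ outside.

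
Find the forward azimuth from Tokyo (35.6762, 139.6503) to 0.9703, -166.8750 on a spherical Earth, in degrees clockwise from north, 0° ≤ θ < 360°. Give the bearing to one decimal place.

Δλ = -166.8750 − 139.6503 = -306.5253°; wrapped into (−180°, 180°]: 53.4747°.
θ = atan2( sin Δλ · cos φ₂ , cos φ₁ · sin φ₂ − sin φ₁ · cos φ₂ · cos Δλ )
  = atan2(0.80348, -0.33330) = 112.530° → normalised to [0°, 360°): 112.530°.

112.5°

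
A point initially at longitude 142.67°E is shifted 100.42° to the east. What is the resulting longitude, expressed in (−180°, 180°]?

Start at +142.67°; shift +100.42° → +243.09°.
+243.09° lies outside (−180°, 180°]; subtract 360° → -116.91°.

116.91°W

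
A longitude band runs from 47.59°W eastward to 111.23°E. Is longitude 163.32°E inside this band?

Band width going east from -47.59° to +111.23°: ((111.23 − -47.59) mod 360) = 158.82°.
Offset of +163.32° east of the west edge: ((163.32 − -47.59) mod 360) = 210.91°.
210.91° > 158.82° ⇒ outside.

No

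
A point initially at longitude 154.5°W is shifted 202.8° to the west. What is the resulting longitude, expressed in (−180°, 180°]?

Start at -154.5°; shift −202.8° → -357.3°.
-357.3° lies outside (−180°, 180°]; add 360° → +2.7°.

2.7°E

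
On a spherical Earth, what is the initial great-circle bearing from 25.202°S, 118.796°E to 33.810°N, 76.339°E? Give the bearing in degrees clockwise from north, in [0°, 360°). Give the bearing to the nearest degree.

Δλ = 76.339 − 118.796 = -42.457°.
θ = atan2( sin Δλ · cos φ₂ , cos φ₁ · sin φ₂ − sin φ₁ · cos φ₂ · cos Δλ )
  = atan2(-0.56088, 0.76450) = -36.266° → normalised to [0°, 360°): 323.734°.

324°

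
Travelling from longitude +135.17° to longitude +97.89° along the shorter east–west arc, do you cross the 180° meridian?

No

Signed shortest Δλ = ((97.89 − 135.17 + 180) mod 360) − 180 = -37.28°.
Going west by 37.28° from +135.17° reaches +97.89° without touching 180°.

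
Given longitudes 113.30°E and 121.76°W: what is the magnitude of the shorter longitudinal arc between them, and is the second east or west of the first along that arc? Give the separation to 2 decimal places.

124.94° east

Raw difference: -121.76 − 113.30 = -235.06°.
Normalise into (−180°, 180°]: -235.06° + 360° = 124.94°.
Positive ⇒ the second point lies to the east; separation 124.94°.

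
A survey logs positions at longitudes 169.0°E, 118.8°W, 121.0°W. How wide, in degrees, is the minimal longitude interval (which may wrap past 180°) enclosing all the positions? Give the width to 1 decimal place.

72.2°

Sort the longitudes: -121.0°, -118.8°, +169.0°.
Eastward gaps between consecutive values (wrapping around): 2.2°, 287.8°, 70.0°.
Largest gap = 287.8° ⇒ minimal covering band is its complement: 360° − 287.8° = 72.2°.
Band runs from +169.0° eastward to -118.8°, crossing the antimeridian.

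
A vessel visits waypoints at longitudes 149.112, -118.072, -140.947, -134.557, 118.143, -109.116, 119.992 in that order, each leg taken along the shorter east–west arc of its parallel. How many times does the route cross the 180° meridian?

Leg 1: +149.112° → -118.072°, shortest Δλ = 92.816° (east) — crosses 180°.
Leg 2: -118.072° → -140.947°, shortest Δλ = -22.875° (west) — does not cross 180°.
Leg 3: -140.947° → -134.557°, shortest Δλ = 6.39° (east) — does not cross 180°.
Leg 4: -134.557° → +118.143°, shortest Δλ = -107.3° (west) — crosses 180°.
Leg 5: +118.143° → -109.116°, shortest Δλ = 132.741° (east) — crosses 180°.
Leg 6: -109.116° → +119.992°, shortest Δλ = -130.892° (west) — crosses 180°.
Total crossings: 4.

4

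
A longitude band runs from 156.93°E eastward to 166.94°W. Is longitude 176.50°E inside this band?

Yes

Band width going east from +156.93° to -166.94°: ((-166.94 − 156.93) mod 360) = 36.13°.
Offset of +176.50° east of the west edge: ((176.50 − 156.93) mod 360) = 19.57°.
19.57° ≤ 36.13° ⇒ inside.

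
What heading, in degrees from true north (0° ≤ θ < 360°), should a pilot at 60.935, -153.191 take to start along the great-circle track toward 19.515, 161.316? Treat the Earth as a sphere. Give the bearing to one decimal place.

238.3°

Δλ = 161.316 − -153.191 = 314.507°; wrapped into (−180°, 180°]: -45.493°.
θ = atan2( sin Δλ · cos φ₂ , cos φ₁ · sin φ₂ − sin φ₁ · cos φ₂ · cos Δλ )
  = atan2(-0.67220, -0.41524) = -121.705° → normalised to [0°, 360°): 238.295°.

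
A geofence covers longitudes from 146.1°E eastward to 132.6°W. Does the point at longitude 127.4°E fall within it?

No

Band width going east from +146.1° to -132.6°: ((-132.6 − 146.1) mod 360) = 81.3°.
Offset of +127.4° east of the west edge: ((127.4 − 146.1) mod 360) = 341.3°.
341.3° > 81.3° ⇒ outside.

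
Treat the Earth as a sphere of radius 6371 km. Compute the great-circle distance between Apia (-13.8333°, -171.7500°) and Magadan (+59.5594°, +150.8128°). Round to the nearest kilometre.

8825 km

Δλ = 150.8128 − -171.7500 = 322.5628°; wrapped into (−180°, 180°]: -37.4372°.
Δφ = 59.5594 − -13.8333 = 73.3927°.
a = sin²(Δφ/2) + cos φ₁ · cos φ₂ · sin²(Δλ/2) = 0.407761.
c = 2·atan2(√a, √(1−a)) = 1.38525 rad → d = 6371·c ≈ 8825.46 km.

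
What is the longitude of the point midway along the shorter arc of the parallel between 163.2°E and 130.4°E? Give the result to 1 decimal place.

146.8°E

Signed shortest Δλ from +163.2° to +130.4° is -32.8°.
Midpoint longitude = +163.2° + (-32.8°)/2 = +163.2° − 16.4° = +146.8°.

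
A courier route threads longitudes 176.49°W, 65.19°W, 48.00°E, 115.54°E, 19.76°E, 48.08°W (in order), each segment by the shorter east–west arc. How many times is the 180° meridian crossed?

Leg 1: -176.49° → -65.19°, shortest Δλ = 111.3° (east) — does not cross 180°.
Leg 2: -65.19° → +48.00°, shortest Δλ = 113.19° (east) — does not cross 180°.
Leg 3: +48.00° → +115.54°, shortest Δλ = 67.54° (east) — does not cross 180°.
Leg 4: +115.54° → +19.76°, shortest Δλ = -95.78° (west) — does not cross 180°.
Leg 5: +19.76° → -48.08°, shortest Δλ = -67.84° (west) — does not cross 180°.
Total crossings: 0.

0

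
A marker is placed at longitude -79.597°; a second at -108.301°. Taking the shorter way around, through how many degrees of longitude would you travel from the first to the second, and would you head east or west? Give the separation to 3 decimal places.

28.704° west

Raw difference: -108.301 − -79.597 = -28.704°.
Normalise into (−180°, 180°]: -28.704° stays -28.704°.
Negative ⇒ the second point lies to the west; separation 28.704°.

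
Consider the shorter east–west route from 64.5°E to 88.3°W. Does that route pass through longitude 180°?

Signed shortest Δλ = ((-88.3 − 64.5 + 180) mod 360) − 180 = -152.8°.
Going west by 152.8° from +64.5° reaches -88.3° without touching 180°.

No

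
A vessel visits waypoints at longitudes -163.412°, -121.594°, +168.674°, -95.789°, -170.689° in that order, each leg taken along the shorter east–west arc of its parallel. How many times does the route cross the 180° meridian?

Leg 1: -163.412° → -121.594°, shortest Δλ = 41.818° (east) — does not cross 180°.
Leg 2: -121.594° → +168.674°, shortest Δλ = -69.732° (west) — crosses 180°.
Leg 3: +168.674° → -95.789°, shortest Δλ = 95.537° (east) — crosses 180°.
Leg 4: -95.789° → -170.689°, shortest Δλ = -74.9° (west) — does not cross 180°.
Total crossings: 2.

2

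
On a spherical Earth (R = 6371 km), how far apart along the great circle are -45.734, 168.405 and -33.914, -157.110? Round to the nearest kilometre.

3193 km

Δλ = -157.110 − 168.405 = -325.515°; wrapped into (−180°, 180°]: 34.485°.
Δφ = -33.914 − -45.734 = 11.820°.
a = sin²(Δφ/2) + cos φ₁ · cos φ₂ · sin²(Δλ/2) = 0.061496.
c = 2·atan2(√a, √(1−a)) = 0.50120 rad → d = 6371·c ≈ 3193.13 km.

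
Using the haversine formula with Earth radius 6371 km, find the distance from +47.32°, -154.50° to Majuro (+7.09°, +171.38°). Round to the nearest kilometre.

Δλ = 171.38 − -154.50 = 325.88°; wrapped into (−180°, 180°]: -34.12°.
Δφ = 7.09 − 47.32 = -40.23°.
a = sin²(Δφ/2) + cos φ₁ · cos φ₂ · sin²(Δλ/2) = 0.176170.
c = 2·atan2(√a, √(1−a)) = 0.86629 rad → d = 6371·c ≈ 5519.12 km.

5519 km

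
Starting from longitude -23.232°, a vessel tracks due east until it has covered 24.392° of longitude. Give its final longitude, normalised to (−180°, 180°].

Start at -23.232°; shift +24.392° → +1.160°.
+1.160° already lies in (−180°, 180°].

+1.160°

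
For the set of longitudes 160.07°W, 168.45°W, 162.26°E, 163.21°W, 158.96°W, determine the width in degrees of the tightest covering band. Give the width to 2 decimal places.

Sort the longitudes: -168.45°, -163.21°, -160.07°, -158.96°, +162.26°.
Eastward gaps between consecutive values (wrapping around): 5.24°, 3.14°, 1.11°, 321.22°, 29.29°.
Largest gap = 321.22° ⇒ minimal covering band is its complement: 360° − 321.22° = 38.78°.
Band runs from +162.26° eastward to -158.96°, crossing the antimeridian.

38.78°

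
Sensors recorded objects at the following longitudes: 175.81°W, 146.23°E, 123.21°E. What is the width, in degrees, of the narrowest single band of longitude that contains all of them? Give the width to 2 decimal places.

Sort the longitudes: -175.81°, +123.21°, +146.23°.
Eastward gaps between consecutive values (wrapping around): 299.02°, 23.02°, 37.96°.
Largest gap = 299.02° ⇒ minimal covering band is its complement: 360° − 299.02° = 60.98°.
Band runs from +123.21° eastward to -175.81°, crossing the antimeridian.

60.98°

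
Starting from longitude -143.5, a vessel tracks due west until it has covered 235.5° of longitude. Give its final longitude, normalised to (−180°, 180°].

-19.0°

Start at -143.5°; shift −235.5° → -379.0°.
-379.0° lies outside (−180°, 180°]; add 360° → -19.0°.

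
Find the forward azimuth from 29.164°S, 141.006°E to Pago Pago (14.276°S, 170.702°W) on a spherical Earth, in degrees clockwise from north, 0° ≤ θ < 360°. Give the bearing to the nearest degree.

82°

Δλ = -170.702 − 141.006 = -311.708°; wrapped into (−180°, 180°]: 48.292°.
θ = atan2( sin Δλ · cos φ₂ , cos φ₁ · sin φ₂ − sin φ₁ · cos φ₂ · cos Δλ )
  = atan2(0.72349, 0.09888) = 82.218° → normalised to [0°, 360°): 82.218°.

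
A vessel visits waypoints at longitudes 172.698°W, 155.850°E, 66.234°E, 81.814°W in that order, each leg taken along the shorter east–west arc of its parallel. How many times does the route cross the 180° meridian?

1

Leg 1: -172.698° → +155.850°, shortest Δλ = -31.452° (west) — crosses 180°.
Leg 2: +155.850° → +66.234°, shortest Δλ = -89.616° (west) — does not cross 180°.
Leg 3: +66.234° → -81.814°, shortest Δλ = -148.048° (west) — does not cross 180°.
Total crossings: 1.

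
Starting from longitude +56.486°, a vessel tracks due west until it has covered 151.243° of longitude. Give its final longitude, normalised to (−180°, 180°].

-94.757°

Start at +56.486°; shift −151.243° → -94.757°.
-94.757° already lies in (−180°, 180°].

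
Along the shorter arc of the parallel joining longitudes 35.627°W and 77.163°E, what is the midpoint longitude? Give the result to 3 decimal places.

Signed shortest Δλ from -35.627° to +77.163° is +112.790°.
Midpoint longitude = -35.627° + (+112.790°)/2 = -35.627° + 56.395° = +20.768°.

20.768°E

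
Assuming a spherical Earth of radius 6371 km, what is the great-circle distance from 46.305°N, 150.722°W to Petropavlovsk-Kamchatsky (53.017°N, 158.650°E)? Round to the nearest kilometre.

Δλ = 158.650 − -150.722 = 309.372°; wrapped into (−180°, 180°]: -50.628°.
Δφ = 53.017 − 46.305 = 6.712°.
a = sin²(Δφ/2) + cos φ₁ · cos φ₂ · sin²(Δλ/2) = 0.079405.
c = 2·atan2(√a, √(1−a)) = 0.57132 rad → d = 6371·c ≈ 3639.86 km.

3640 km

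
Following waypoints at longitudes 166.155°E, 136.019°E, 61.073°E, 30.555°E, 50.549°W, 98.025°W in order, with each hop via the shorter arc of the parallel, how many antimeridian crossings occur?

0

Leg 1: +166.155° → +136.019°, shortest Δλ = -30.136° (west) — does not cross 180°.
Leg 2: +136.019° → +61.073°, shortest Δλ = -74.946° (west) — does not cross 180°.
Leg 3: +61.073° → +30.555°, shortest Δλ = -30.518° (west) — does not cross 180°.
Leg 4: +30.555° → -50.549°, shortest Δλ = -81.104° (west) — does not cross 180°.
Leg 5: -50.549° → -98.025°, shortest Δλ = -47.476° (west) — does not cross 180°.
Total crossings: 0.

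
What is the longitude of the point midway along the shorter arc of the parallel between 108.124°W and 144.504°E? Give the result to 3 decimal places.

161.810°W

Signed shortest Δλ from -108.124° to +144.504° is -107.372°.
Midpoint longitude = -108.124° + (-107.372°)/2 = -108.124° − 53.686° = -161.810°.
(The naïve average (-108.124 + +144.504)/2 = 18.19° is on the wrong side of the globe.)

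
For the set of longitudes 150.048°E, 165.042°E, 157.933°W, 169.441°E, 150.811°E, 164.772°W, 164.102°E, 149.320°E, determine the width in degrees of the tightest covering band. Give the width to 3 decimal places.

52.747°

Sort the longitudes: -164.772°, -157.933°, +149.320°, +150.048°, +150.811°, +164.102°, +165.042°, +169.441°.
Eastward gaps between consecutive values (wrapping around): 6.839°, 307.253°, 0.728°, 0.763°, 13.291°, 0.940°, 4.399°, 25.787°.
Largest gap = 307.253° ⇒ minimal covering band is its complement: 360° − 307.253° = 52.747°.
Band runs from +149.320° eastward to -157.933°, crossing the antimeridian.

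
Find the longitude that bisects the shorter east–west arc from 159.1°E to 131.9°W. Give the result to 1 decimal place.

Signed shortest Δλ from +159.1° to -131.9° is +69.0°.
Midpoint longitude = +159.1° + (+69.0°)/2 = +159.1° + 34.5° = +193.6°.
Normalise into (−180°, 180°]: -166.4°.
(The naïve average (+159.1 + -131.9)/2 = 13.6° is on the wrong side of the globe.)

166.4°W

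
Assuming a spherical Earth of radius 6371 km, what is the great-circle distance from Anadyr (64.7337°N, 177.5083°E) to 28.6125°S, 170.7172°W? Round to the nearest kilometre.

10430 km

Δλ = -170.7172 − 177.5083 = -348.2255°; wrapped into (−180°, 180°]: 11.7745°.
Δφ = -28.6125 − 64.7337 = -93.3462°.
a = sin²(Δφ/2) + cos φ₁ · cos φ₂ · sin²(Δλ/2) = 0.533127.
c = 2·atan2(√a, √(1−a)) = 1.63710 rad → d = 6371·c ≈ 10429.95 km.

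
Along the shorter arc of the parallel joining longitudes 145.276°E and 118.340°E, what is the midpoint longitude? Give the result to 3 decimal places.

Signed shortest Δλ from +145.276° to +118.340° is -26.936°.
Midpoint longitude = +145.276° + (-26.936°)/2 = +145.276° − 13.468° = +131.808°.

131.808°E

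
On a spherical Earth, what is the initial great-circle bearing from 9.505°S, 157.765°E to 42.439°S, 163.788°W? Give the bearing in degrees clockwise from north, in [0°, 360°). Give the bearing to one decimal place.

Δλ = -163.788 − 157.765 = -321.553°; wrapped into (−180°, 180°]: 38.447°.
θ = atan2( sin Δλ · cos φ₂ , cos φ₁ · sin φ₂ − sin φ₁ · cos φ₂ · cos Δλ )
  = atan2(0.45888, -0.57010) = 141.169° → normalised to [0°, 360°): 141.169°.

141.2°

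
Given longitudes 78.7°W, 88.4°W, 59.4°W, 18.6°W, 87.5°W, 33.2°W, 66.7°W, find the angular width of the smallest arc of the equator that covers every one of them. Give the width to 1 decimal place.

69.8°

Sort the longitudes: -88.4°, -87.5°, -78.7°, -66.7°, -59.4°, -33.2°, -18.6°.
Eastward gaps between consecutive values (wrapping around): 0.9°, 8.8°, 12.0°, 7.3°, 26.2°, 14.6°, 290.2°.
Largest gap = 290.2° ⇒ minimal covering band is its complement: 360° − 290.2° = 69.8°.
Band runs from -88.4° eastward to -18.6°.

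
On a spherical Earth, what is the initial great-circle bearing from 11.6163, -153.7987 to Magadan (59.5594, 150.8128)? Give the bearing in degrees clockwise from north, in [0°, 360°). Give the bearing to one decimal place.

332.1°

Δλ = 150.8128 − -153.7987 = 304.6115°; wrapped into (−180°, 180°]: -55.3885°.
θ = atan2( sin Δλ · cos φ₂ , cos φ₁ · sin φ₂ − sin φ₁ · cos φ₂ · cos Δλ )
  = atan2(-0.41698, 0.78655) = -27.930° → normalised to [0°, 360°): 332.070°.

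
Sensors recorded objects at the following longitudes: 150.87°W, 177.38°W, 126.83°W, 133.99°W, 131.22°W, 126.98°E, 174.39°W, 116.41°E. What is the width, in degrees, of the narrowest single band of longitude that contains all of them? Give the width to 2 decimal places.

Sort the longitudes: -177.38°, -174.39°, -150.87°, -133.99°, -131.22°, -126.83°, +116.41°, +126.98°.
Eastward gaps between consecutive values (wrapping around): 2.99°, 23.52°, 16.88°, 2.77°, 4.39°, 243.24°, 10.57°, 55.64°.
Largest gap = 243.24° ⇒ minimal covering band is its complement: 360° − 243.24° = 116.76°.
Band runs from +116.41° eastward to -126.83°, crossing the antimeridian.

116.76°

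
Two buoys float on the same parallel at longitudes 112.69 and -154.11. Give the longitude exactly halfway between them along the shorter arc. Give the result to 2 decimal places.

+159.29°

Signed shortest Δλ from +112.69° to -154.11° is +93.20°.
Midpoint longitude = +112.69° + (+93.20°)/2 = +112.69° + 46.60° = +159.29°.
(The naïve average (+112.69 + -154.11)/2 = -20.71° is on the wrong side of the globe.)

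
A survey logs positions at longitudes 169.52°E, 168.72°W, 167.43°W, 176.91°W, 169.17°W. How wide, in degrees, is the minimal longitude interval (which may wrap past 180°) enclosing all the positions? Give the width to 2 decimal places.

23.05°

Sort the longitudes: -176.91°, -169.17°, -168.72°, -167.43°, +169.52°.
Eastward gaps between consecutive values (wrapping around): 7.74°, 0.45°, 1.29°, 336.95°, 13.57°.
Largest gap = 336.95° ⇒ minimal covering band is its complement: 360° − 336.95° = 23.05°.
Band runs from +169.52° eastward to -167.43°, crossing the antimeridian.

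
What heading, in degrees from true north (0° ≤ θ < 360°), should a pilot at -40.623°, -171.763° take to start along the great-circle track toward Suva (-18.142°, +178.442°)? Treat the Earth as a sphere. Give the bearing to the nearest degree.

Δλ = 178.442 − -171.763 = 350.205°; wrapped into (−180°, 180°]: -9.795°.
θ = atan2( sin Δλ · cos φ₂ , cos φ₁ · sin φ₂ − sin φ₁ · cos φ₂ · cos Δλ )
  = atan2(-0.16167, 0.37336) = -23.413° → normalised to [0°, 360°): 336.587°.

337°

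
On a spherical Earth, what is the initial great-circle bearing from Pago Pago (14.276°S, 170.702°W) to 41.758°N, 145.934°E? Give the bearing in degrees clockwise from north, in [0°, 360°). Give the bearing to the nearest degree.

327°

Δλ = 145.934 − -170.702 = 316.636°; wrapped into (−180°, 180°]: -43.364°.
θ = atan2( sin Δλ · cos φ₂ , cos φ₁ · sin φ₂ − sin φ₁ · cos φ₂ · cos Δλ )
  = atan2(-0.51220, 0.77915) = -33.320° → normalised to [0°, 360°): 326.680°.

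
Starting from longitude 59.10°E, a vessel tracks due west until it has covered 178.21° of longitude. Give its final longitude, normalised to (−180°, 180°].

Start at +59.10°; shift −178.21° → -119.11°.
-119.11° already lies in (−180°, 180°].

119.11°W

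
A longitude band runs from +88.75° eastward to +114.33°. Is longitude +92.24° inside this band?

Yes

Band width going east from +88.75° to +114.33°: ((114.33 − 88.75) mod 360) = 25.58°.
Offset of +92.24° east of the west edge: ((92.24 − 88.75) mod 360) = 3.49°.
3.49° ≤ 25.58° ⇒ inside.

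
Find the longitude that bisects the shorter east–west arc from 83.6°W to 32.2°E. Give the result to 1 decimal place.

Signed shortest Δλ from -83.6° to +32.2° is +115.8°.
Midpoint longitude = -83.6° + (+115.8°)/2 = -83.6° + 57.9° = -25.7°.

25.7°W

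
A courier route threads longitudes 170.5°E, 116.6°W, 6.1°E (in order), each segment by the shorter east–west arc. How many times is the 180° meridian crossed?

Leg 1: +170.5° → -116.6°, shortest Δλ = 72.9° (east) — crosses 180°.
Leg 2: -116.6° → +6.1°, shortest Δλ = 122.7° (east) — does not cross 180°.
Total crossings: 1.

1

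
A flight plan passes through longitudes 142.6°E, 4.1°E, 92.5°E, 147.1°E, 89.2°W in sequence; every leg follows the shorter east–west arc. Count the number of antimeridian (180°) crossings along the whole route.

1

Leg 1: +142.6° → +4.1°, shortest Δλ = -138.5° (west) — does not cross 180°.
Leg 2: +4.1° → +92.5°, shortest Δλ = 88.4° (east) — does not cross 180°.
Leg 3: +92.5° → +147.1°, shortest Δλ = 54.6° (east) — does not cross 180°.
Leg 4: +147.1° → -89.2°, shortest Δλ = 123.7° (east) — crosses 180°.
Total crossings: 1.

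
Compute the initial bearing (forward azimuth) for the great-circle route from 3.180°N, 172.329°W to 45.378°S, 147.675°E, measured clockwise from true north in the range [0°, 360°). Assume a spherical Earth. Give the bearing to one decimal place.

Δλ = 147.675 − -172.329 = 320.004°; wrapped into (−180°, 180°]: -39.996°.
θ = atan2( sin Δλ · cos φ₂ , cos φ₁ · sin φ₂ − sin φ₁ · cos φ₂ · cos Δλ )
  = atan2(-0.45147, -0.74051) = -148.630° → normalised to [0°, 360°): 211.370°.

211.4°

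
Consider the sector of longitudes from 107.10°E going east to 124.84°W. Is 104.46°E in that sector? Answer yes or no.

No

Band width going east from +107.10° to -124.84°: ((-124.84 − 107.10) mod 360) = 128.06°.
Offset of +104.46° east of the west edge: ((104.46 − 107.10) mod 360) = 357.36°.
357.36° > 128.06° ⇒ outside.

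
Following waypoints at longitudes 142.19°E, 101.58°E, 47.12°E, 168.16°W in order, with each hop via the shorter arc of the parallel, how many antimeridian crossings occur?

1

Leg 1: +142.19° → +101.58°, shortest Δλ = -40.61° (west) — does not cross 180°.
Leg 2: +101.58° → +47.12°, shortest Δλ = -54.46° (west) — does not cross 180°.
Leg 3: +47.12° → -168.16°, shortest Δλ = 144.72° (east) — crosses 180°.
Total crossings: 1.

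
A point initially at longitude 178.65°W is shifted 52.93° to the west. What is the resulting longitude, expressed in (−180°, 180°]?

Start at -178.65°; shift −52.93° → -231.58°.
-231.58° lies outside (−180°, 180°]; add 360° → +128.42°.

128.42°E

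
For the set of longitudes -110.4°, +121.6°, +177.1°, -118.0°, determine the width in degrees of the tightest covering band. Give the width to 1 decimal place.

Sort the longitudes: -118.0°, -110.4°, +121.6°, +177.1°.
Eastward gaps between consecutive values (wrapping around): 7.6°, 232.0°, 55.5°, 64.9°.
Largest gap = 232.0° ⇒ minimal covering band is its complement: 360° − 232.0° = 128.0°.
Band runs from +121.6° eastward to -110.4°, crossing the antimeridian.

128.0°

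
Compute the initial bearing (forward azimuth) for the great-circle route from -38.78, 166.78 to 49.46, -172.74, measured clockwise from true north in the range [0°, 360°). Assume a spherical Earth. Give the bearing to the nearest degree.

13°

Δλ = -172.74 − 166.78 = -339.52°; wrapped into (−180°, 180°]: 20.48°.
θ = atan2( sin Δλ · cos φ₂ , cos φ₁ · sin φ₂ − sin φ₁ · cos φ₂ · cos Δλ )
  = atan2(0.22741, 0.97380) = 13.145° → normalised to [0°, 360°): 13.145°.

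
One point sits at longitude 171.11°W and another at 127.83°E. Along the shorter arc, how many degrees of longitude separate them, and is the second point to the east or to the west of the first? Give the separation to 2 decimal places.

Raw difference: 127.83 − -171.11 = 298.94°.
Normalise into (−180°, 180°]: 298.94° − 360° = -61.06°.
Negative ⇒ the second point lies to the west; separation 61.06°.

61.06° west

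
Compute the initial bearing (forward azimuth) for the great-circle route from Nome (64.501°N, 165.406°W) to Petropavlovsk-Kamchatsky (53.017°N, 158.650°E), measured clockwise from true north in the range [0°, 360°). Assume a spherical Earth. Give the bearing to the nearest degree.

Δλ = 158.650 − -165.406 = 324.056°; wrapped into (−180°, 180°]: -35.944°.
θ = atan2( sin Δλ · cos φ₂ , cos φ₁ · sin φ₂ − sin φ₁ · cos φ₂ · cos Δλ )
  = atan2(-0.35312, -0.09571) = -105.164° → normalised to [0°, 360°): 254.836°.

255°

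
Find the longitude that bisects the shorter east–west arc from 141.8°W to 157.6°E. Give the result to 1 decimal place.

172.1°W

Signed shortest Δλ from -141.8° to +157.6° is -60.6°.
Midpoint longitude = -141.8° + (-60.6°)/2 = -141.8° − 30.3° = -172.1°.
(The naïve average (-141.8 + +157.6)/2 = 7.9° is on the wrong side of the globe.)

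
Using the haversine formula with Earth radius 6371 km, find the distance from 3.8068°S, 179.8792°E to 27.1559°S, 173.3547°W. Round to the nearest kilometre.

Δλ = -173.3547 − 179.8792 = -353.2339°; wrapped into (−180°, 180°]: 6.7661°.
Δφ = -27.1559 − -3.8068 = -23.3491°.
a = sin²(Δφ/2) + cos φ₁ · cos φ₂ · sin²(Δλ/2) = 0.044038.
c = 2·atan2(√a, √(1−a)) = 0.42285 rad → d = 6371·c ≈ 2693.97 km.

2694 km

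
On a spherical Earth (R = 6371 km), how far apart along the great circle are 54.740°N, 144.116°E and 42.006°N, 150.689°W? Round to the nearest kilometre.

4827 km

Δλ = -150.689 − 144.116 = -294.805°; wrapped into (−180°, 180°]: 65.195°.
Δφ = 42.006 − 54.740 = -12.734°.
a = sin²(Δφ/2) + cos φ₁ · cos φ₂ · sin²(Δλ/2) = 0.136799.
c = 2·atan2(√a, √(1−a)) = 0.75772 rad → d = 6371·c ≈ 4827.47 km.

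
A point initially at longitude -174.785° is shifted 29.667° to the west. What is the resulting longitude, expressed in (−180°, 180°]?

+155.548°

Start at -174.785°; shift −29.667° → -204.452°.
-204.452° lies outside (−180°, 180°]; add 360° → +155.548°.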